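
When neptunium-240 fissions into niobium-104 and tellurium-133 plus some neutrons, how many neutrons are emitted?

Conserve mass number: 240 = 104 + 133 + k, so k = 240 − 237 = 3.
Check atomic number: 93 = 41 + 52 + 0 = 93. ✓

3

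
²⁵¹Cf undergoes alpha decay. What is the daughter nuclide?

Cm-247

Alpha decay: mass number changes by -4, atomic number by -2.
A: 251 − 4 = 247; Z: 98 − 2 = 96.
Z = 96 is curium, so the daughter is ²⁴⁷Cm.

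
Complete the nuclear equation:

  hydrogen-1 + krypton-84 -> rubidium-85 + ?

gamma ray

Conserve mass number: 1 + 84 = 85 + A, so A = 0.
Conserve atomic number: 1 + 36 = 37 + Z, so Z = 0.
A = 0 and Z = 0 is γ — a gamma ray.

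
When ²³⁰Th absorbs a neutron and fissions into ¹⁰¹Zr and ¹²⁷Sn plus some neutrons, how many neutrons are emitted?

3

Conserve mass number: 231 = 101 + 127 + k, so k = 231 − 228 = 3.
Check atomic number: 90 = 40 + 50 + 0 = 90. ✓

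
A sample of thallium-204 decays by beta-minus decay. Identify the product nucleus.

Pb-204

Beta-minus decay: mass number changes by +0, atomic number by +1.
A: 204 = 204; Z: 81 + 1 = 82.
Z = 82 is lead, so the daughter is lead-204.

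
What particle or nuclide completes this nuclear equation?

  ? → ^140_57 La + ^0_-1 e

Ba-140

Conserve mass number: A = 140 + 0, so A = 140.
Conserve atomic number: Z = 57 − 1, so Z = 56.
Z = 56 is barium, so the species is ^140_56 Ba.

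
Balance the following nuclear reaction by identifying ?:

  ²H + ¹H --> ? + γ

He-3

Conserve mass number: 2 + 1 = A + 0, so A = 3.
Conserve atomic number: 1 + 1 = Z + 0, so Z = 2.
Z = 2 is helium, so the species is ³He.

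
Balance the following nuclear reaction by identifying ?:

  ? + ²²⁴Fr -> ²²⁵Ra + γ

proton

Conserve mass number: A + 224 = 225 + 0, so A = 1.
Conserve atomic number: Z + 87 = 88 + 0, so Z = 1.
A = 1 and Z = 1 is ¹H — a proton.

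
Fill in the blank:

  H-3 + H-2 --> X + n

He-4

Conserve mass number: 3 + 2 = A + 1, so A = 4.
Conserve atomic number: 1 + 1 = Z + 0, so Z = 2.
A = 4 and Z = 2 is He-4 — an alpha particle.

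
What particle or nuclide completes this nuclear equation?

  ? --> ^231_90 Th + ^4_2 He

U-235

Conserve mass number: A = 231 + 4, so A = 235.
Conserve atomic number: Z = 90 + 2, so Z = 92.
Z = 92 is uranium, so the species is ^235_92 U.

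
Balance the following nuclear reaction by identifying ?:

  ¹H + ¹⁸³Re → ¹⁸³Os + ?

Conserve mass number: 1 + 183 = 183 + A, so A = 1.
Conserve atomic number: 1 + 75 = 76 + Z, so Z = 0.
A = 1 and Z = 0 is ¹n — a neutron.

neutron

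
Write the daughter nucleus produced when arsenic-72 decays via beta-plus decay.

Ge-72

Beta-plus decay: mass number changes by +0, atomic number by -1.
A: 72 = 72; Z: 33 − 1 = 32.
Z = 32 is germanium, so the daughter is germanium-72.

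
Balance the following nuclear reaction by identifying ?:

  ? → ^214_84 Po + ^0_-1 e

Bi-214

Conserve mass number: A = 214 + 0, so A = 214.
Conserve atomic number: Z = 84 − 1, so Z = 83.
Z = 83 is bismuth, so the species is ^214_83 Bi.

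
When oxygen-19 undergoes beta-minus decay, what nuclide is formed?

Beta-minus decay: mass number changes by +0, atomic number by +1.
A: 19 = 19; Z: 8 + 1 = 9.
Z = 9 is fluorine, so the daughter is fluorine-19.

F-19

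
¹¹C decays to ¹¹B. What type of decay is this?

ΔA = 11 − 11 = 0; ΔZ = 5 − 6 = -1.
A is unchanged and Z drops by 1 — a proton has become a neutron (β⁺ emission or electron capture).

beta-plus decay or electron capture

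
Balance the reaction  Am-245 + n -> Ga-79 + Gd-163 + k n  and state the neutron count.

4

Conserve mass number: 246 = 79 + 163 + k, so k = 246 − 242 = 4.
Check atomic number: 95 = 31 + 64 + 0 = 95. ✓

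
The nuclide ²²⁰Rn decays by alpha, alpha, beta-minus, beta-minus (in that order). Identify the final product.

Po-212

Start: (A, Z) = (220, 86).
After α: (216, 84).
After α: (212, 82).
After β⁻: (212, 83).
After β⁻: (212, 84).
Z = 84 is polonium.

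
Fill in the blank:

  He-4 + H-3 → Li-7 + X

Conserve mass number: 4 + 3 = 7 + A, so A = 0.
Conserve atomic number: 2 + 1 = 3 + Z, so Z = 0.
A = 0 and Z = 0 is γ — a gamma ray.

gamma ray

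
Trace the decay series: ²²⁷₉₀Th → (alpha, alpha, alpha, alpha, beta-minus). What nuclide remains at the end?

Start: (A, Z) = (227, 90).
After α: (223, 88).
After α: (219, 86).
After α: (215, 84).
After α: (211, 82).
After β⁻: (211, 83).
Z = 83 is bismuth.

Bi-211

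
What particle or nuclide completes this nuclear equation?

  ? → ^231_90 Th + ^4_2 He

U-235

Conserve mass number: A = 231 + 4, so A = 235.
Conserve atomic number: Z = 90 + 2, so Z = 92.
Z = 92 is uranium, so the species is ^235_92 U.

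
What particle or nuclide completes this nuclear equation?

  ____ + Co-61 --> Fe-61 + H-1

neutron

Conserve mass number: A + 61 = 61 + 1, so A = 1.
Conserve atomic number: Z + 27 = 26 + 1, so Z = 0.
A = 1 and Z = 0 is n — a neutron.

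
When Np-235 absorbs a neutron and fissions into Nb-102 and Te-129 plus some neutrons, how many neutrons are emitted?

5

Conserve mass number: 236 = 102 + 129 + k, so k = 236 − 231 = 5.
Check atomic number: 93 = 41 + 52 + 0 = 93. ✓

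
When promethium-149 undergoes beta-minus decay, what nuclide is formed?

Beta-minus decay: mass number changes by +0, atomic number by +1.
A: 149 = 149; Z: 61 + 1 = 62.
Z = 62 is samarium, so the daughter is samarium-149.

Sm-149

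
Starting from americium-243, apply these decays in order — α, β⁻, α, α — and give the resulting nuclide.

Th-231

Start: (A, Z) = (243, 95).
After α: (239, 93).
After β⁻: (239, 94).
After α: (235, 92).
After α: (231, 90).
Z = 90 is thorium.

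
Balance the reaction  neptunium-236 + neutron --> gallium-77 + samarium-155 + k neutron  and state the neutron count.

Conserve mass number: 237 = 77 + 155 + k, so k = 237 − 232 = 5.
Check atomic number: 93 = 31 + 62 + 0 = 93. ✓

5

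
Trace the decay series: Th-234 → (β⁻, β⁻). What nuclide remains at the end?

U-234

Start: (A, Z) = (234, 90).
After β⁻: (234, 91).
After β⁻: (234, 92).
Z = 92 is uranium.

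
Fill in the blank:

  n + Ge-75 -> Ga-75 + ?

proton

Conserve mass number: 1 + 75 = 75 + A, so A = 1.
Conserve atomic number: 0 + 32 = 31 + Z, so Z = 1.
A = 1 and Z = 1 is H-1 — a proton.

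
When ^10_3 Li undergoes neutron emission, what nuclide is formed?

Neutron emission: mass number changes by -1, atomic number by +0.
A: 10 − 1 = 9; Z: 3 = 3.
Z = 3 is lithium, so the daughter is ^9_3 Li.

Li-9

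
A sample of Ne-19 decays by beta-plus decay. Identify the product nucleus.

Beta-plus decay: mass number changes by +0, atomic number by -1.
A: 19 = 19; Z: 10 − 1 = 9.
Z = 9 is fluorine, so the daughter is F-19.

F-19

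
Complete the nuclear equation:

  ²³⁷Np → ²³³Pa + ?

alpha particle

Conserve mass number: 237 = 233 + A, so A = 4.
Conserve atomic number: 93 = 91 + Z, so Z = 2.
A = 4 and Z = 2 is ⁴He — an alpha particle.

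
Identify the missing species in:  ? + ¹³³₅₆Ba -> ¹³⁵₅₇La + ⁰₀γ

Conserve mass number: A + 133 = 135 + 0, so A = 2.
Conserve atomic number: Z + 56 = 57 + 0, so Z = 1.
A = 2 and Z = 1 is ²₁H — a deuteron.

deuteron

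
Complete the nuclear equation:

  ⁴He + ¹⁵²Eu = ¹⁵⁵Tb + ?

Conserve mass number: 4 + 152 = 155 + A, so A = 1.
Conserve atomic number: 2 + 63 = 65 + Z, so Z = 0.
A = 1 and Z = 0 is ¹n — a neutron.

neutron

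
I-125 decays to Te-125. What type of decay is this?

beta-plus decay or electron capture

ΔA = 125 − 125 = 0; ΔZ = 52 − 53 = -1.
A is unchanged and Z drops by 1 — a proton has become a neutron (β⁺ emission or electron capture).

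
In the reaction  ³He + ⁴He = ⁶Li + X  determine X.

proton

Conserve mass number: 3 + 4 = 6 + A, so A = 1.
Conserve atomic number: 2 + 2 = 3 + Z, so Z = 1.
A = 1 and Z = 1 is ¹H — a proton.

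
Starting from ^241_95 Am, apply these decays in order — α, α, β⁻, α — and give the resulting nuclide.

Th-229

Start: (A, Z) = (241, 95).
After α: (237, 93).
After α: (233, 91).
After β⁻: (233, 92).
After α: (229, 90).
Z = 90 is thorium.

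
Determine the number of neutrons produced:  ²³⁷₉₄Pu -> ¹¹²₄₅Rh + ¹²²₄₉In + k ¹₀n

Conserve mass number: 237 = 112 + 122 + k, so k = 237 − 234 = 3.
Check atomic number: 94 = 45 + 49 + 0 = 94. ✓

3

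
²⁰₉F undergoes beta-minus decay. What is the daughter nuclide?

Beta-minus decay: mass number changes by +0, atomic number by +1.
A: 20 = 20; Z: 9 + 1 = 10.
Z = 10 is neon, so the daughter is ²⁰₁₀Ne.

Ne-20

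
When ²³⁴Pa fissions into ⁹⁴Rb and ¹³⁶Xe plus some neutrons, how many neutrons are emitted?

Conserve mass number: 234 = 94 + 136 + k, so k = 234 − 230 = 4.
Check atomic number: 91 = 37 + 54 + 0 = 91. ✓

4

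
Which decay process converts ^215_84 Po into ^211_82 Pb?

ΔA = 211 − 215 = -4; ΔZ = 82 − 84 = -2.
A drops by 4 and Z drops by 2 — the signature of alpha emission.

alpha decay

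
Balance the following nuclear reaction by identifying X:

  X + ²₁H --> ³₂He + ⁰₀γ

proton

Conserve mass number: A + 2 = 3 + 0, so A = 1.
Conserve atomic number: Z + 1 = 2 + 0, so Z = 1.
A = 1 and Z = 1 is ¹₁H — a proton.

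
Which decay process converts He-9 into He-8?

neutron emission

ΔA = 8 − 9 = -1; ΔZ = 2 − 2 = +0.
A drops by 1 with Z unchanged — a neutron was emitted.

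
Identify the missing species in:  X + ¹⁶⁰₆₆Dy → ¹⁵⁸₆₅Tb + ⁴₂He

Conserve mass number: A + 160 = 158 + 4, so A = 2.
Conserve atomic number: Z + 66 = 65 + 2, so Z = 1.
A = 2 and Z = 1 is ²₁H — a deuteron.

deuteron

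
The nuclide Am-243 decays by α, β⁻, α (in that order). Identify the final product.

Start: (A, Z) = (243, 95).
After α: (239, 93).
After β⁻: (239, 94).
After α: (235, 92).
Z = 92 is uranium.

U-235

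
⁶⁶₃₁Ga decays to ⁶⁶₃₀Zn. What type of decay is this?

beta-plus decay or electron capture

ΔA = 66 − 66 = 0; ΔZ = 30 − 31 = -1.
A is unchanged and Z drops by 1 — a proton has become a neutron (β⁺ emission or electron capture).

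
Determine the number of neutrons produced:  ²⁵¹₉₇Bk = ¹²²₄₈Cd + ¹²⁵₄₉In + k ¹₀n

Conserve mass number: 251 = 122 + 125 + k, so k = 251 − 247 = 4.
Check atomic number: 97 = 48 + 49 + 0 = 97. ✓

4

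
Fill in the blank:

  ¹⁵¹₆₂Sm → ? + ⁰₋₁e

Conserve mass number: 151 = A + 0, so A = 151.
Conserve atomic number: 62 = Z − 1, so Z = 63.
Z = 63 is europium, so the species is ¹⁵¹₆₃Eu.

Eu-151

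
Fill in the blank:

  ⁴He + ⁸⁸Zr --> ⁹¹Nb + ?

proton

Conserve mass number: 4 + 88 = 91 + A, so A = 1.
Conserve atomic number: 2 + 40 = 41 + Z, so Z = 1.
A = 1 and Z = 1 is ¹H — a proton.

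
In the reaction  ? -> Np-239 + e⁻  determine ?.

U-239

Conserve mass number: A = 239 + 0, so A = 239.
Conserve atomic number: Z = 93 − 1, so Z = 92.
Z = 92 is uranium, so the species is U-239.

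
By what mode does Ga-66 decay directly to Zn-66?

beta-plus decay or electron capture

ΔA = 66 − 66 = 0; ΔZ = 30 − 31 = -1.
A is unchanged and Z drops by 1 — a proton has become a neutron (β⁺ emission or electron capture).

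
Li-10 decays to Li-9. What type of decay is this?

ΔA = 9 − 10 = -1; ΔZ = 3 − 3 = +0.
A drops by 1 with Z unchanged — a neutron was emitted.

neutron emission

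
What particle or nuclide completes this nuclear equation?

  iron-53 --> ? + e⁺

Mn-53

Conserve mass number: 53 = A + 0, so A = 53.
Conserve atomic number: 26 = Z + 1, so Z = 25.
Z = 25 is manganese, so the species is manganese-53.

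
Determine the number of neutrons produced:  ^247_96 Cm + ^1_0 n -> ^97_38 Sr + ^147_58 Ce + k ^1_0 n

Conserve mass number: 248 = 97 + 147 + k, so k = 248 − 244 = 4.
Check atomic number: 96 = 38 + 58 + 0 = 96. ✓

4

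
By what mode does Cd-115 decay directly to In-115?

ΔA = 115 − 115 = 0; ΔZ = 49 − 48 = +1.
A is unchanged and Z rises by 1 — a neutron has become a proton (β⁻ decay).

beta-minus decay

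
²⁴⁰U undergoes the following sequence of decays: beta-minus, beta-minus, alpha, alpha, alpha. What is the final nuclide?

Ra-228

Start: (A, Z) = (240, 92).
After β⁻: (240, 93).
After β⁻: (240, 94).
After α: (236, 92).
After α: (232, 90).
After α: (228, 88).
Z = 88 is radium.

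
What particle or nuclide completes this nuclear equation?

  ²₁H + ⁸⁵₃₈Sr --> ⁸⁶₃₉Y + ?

Conserve mass number: 2 + 85 = 86 + A, so A = 1.
Conserve atomic number: 1 + 38 = 39 + Z, so Z = 0.
A = 1 and Z = 0 is ¹₀n — a neutron.

neutron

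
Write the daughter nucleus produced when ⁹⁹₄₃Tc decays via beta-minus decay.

Ru-99

Beta-minus decay: mass number changes by +0, atomic number by +1.
A: 99 = 99; Z: 43 + 1 = 44.
Z = 44 is ruthenium, so the daughter is ⁹⁹₄₄Ru.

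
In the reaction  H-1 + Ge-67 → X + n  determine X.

Conserve mass number: 1 + 67 = A + 1, so A = 67.
Conserve atomic number: 1 + 32 = Z + 0, so Z = 33.
Z = 33 is arsenic, so the species is As-67.

As-67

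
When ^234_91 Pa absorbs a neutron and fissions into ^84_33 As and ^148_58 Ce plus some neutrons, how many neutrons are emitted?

Conserve mass number: 235 = 84 + 148 + k, so k = 235 − 232 = 3.
Check atomic number: 91 = 33 + 58 + 0 = 91. ✓

3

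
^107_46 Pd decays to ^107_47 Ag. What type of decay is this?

beta-minus decay

ΔA = 107 − 107 = 0; ΔZ = 47 − 46 = +1.
A is unchanged and Z rises by 1 — a neutron has become a proton (β⁻ decay).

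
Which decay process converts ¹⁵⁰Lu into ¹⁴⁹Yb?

proton emission

ΔA = 149 − 150 = -1; ΔZ = 70 − 71 = -1.
A drops by 1 and Z drops by 1 — a proton was emitted.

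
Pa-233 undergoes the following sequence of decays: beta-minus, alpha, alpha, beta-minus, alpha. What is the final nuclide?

Fr-221

Start: (A, Z) = (233, 91).
After β⁻: (233, 92).
After α: (229, 90).
After α: (225, 88).
After β⁻: (225, 89).
After α: (221, 87).
Z = 87 is francium.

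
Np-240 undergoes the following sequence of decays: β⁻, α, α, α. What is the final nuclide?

Ra-228

Start: (A, Z) = (240, 93).
After β⁻: (240, 94).
After α: (236, 92).
After α: (232, 90).
After α: (228, 88).
Z = 88 is radium.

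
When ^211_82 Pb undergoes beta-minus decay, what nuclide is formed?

Bi-211

Beta-minus decay: mass number changes by +0, atomic number by +1.
A: 211 = 211; Z: 82 + 1 = 83.
Z = 83 is bismuth, so the daughter is ^211_83 Bi.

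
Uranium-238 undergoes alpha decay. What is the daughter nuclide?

Alpha decay: mass number changes by -4, atomic number by -2.
A: 238 − 4 = 234; Z: 92 − 2 = 90.
Z = 90 is thorium, so the daughter is thorium-234.

Th-234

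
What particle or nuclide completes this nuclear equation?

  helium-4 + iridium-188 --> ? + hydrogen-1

Pt-191

Conserve mass number: 4 + 188 = A + 1, so A = 191.
Conserve atomic number: 2 + 77 = Z + 1, so Z = 78.
Z = 78 is platinum, so the species is platinum-191.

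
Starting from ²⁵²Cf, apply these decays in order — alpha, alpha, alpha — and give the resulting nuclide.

U-240

Start: (A, Z) = (252, 98).
After α: (248, 96).
After α: (244, 94).
After α: (240, 92).
Z = 92 is uranium.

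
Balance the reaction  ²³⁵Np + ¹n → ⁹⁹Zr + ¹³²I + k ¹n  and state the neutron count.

5

Conserve mass number: 236 = 99 + 132 + k, so k = 236 − 231 = 5.
Check atomic number: 93 = 40 + 53 + 0 = 93. ✓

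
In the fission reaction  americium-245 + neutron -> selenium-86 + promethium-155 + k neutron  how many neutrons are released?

Conserve mass number: 246 = 86 + 155 + k, so k = 246 − 241 = 5.
Check atomic number: 95 = 34 + 61 + 0 = 95. ✓

5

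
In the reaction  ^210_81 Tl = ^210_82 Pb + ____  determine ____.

beta-minus particle

Conserve mass number: 210 = 210 + A, so A = 0.
Conserve atomic number: 81 = 82 + Z, so Z = -1.
A = 0 and Z = -1 is ^0_-1 e — a beta-minus particle.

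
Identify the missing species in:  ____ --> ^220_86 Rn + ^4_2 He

Conserve mass number: A = 220 + 4, so A = 224.
Conserve atomic number: Z = 86 + 2, so Z = 88.
Z = 88 is radium, so the species is ^224_88 Ra.

Ra-224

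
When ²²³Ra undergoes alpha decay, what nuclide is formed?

Alpha decay: mass number changes by -4, atomic number by -2.
A: 223 − 4 = 219; Z: 88 − 2 = 86.
Z = 86 is radon, so the daughter is ²¹⁹Rn.

Rn-219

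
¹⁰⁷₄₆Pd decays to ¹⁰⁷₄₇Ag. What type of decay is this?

beta-minus decay

ΔA = 107 − 107 = 0; ΔZ = 47 − 46 = +1.
A is unchanged and Z rises by 1 — a neutron has become a proton (β⁻ decay).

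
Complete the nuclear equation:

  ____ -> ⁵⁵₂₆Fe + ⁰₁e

Co-55

Conserve mass number: A = 55 + 0, so A = 55.
Conserve atomic number: Z = 26 + 1, so Z = 27.
Z = 27 is cobalt, so the species is ⁵⁵₂₇Co.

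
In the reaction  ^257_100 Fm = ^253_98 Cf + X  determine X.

Conserve mass number: 257 = 253 + A, so A = 4.
Conserve atomic number: 100 = 98 + Z, so Z = 2.
A = 4 and Z = 2 is ^4_2 He — an alpha particle.

alpha particle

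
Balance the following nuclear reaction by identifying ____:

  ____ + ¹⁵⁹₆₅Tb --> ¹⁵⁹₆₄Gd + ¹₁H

Conserve mass number: A + 159 = 159 + 1, so A = 1.
Conserve atomic number: Z + 65 = 64 + 1, so Z = 0.
A = 1 and Z = 0 is ¹₀n — a neutron.

neutron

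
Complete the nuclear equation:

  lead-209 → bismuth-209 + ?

beta-minus particle

Conserve mass number: 209 = 209 + A, so A = 0.
Conserve atomic number: 82 = 83 + Z, so Z = -1.
A = 0 and Z = -1 is e⁻ — a beta-minus particle.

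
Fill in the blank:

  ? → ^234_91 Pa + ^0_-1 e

Th-234

Conserve mass number: A = 234 + 0, so A = 234.
Conserve atomic number: Z = 91 − 1, so Z = 90.
Z = 90 is thorium, so the species is ^234_90 Th.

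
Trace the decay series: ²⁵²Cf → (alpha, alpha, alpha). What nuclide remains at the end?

Start: (A, Z) = (252, 98).
After α: (248, 96).
After α: (244, 94).
After α: (240, 92).
Z = 92 is uranium.

U-240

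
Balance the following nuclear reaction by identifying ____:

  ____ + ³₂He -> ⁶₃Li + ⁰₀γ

triton

Conserve mass number: A + 3 = 6 + 0, so A = 3.
Conserve atomic number: Z + 2 = 3 + 0, so Z = 1.
A = 3 and Z = 1 is ³₁H — a triton.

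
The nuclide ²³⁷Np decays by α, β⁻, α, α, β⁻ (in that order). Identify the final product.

Start: (A, Z) = (237, 93).
After α: (233, 91).
After β⁻: (233, 92).
After α: (229, 90).
After α: (225, 88).
After β⁻: (225, 89).
Z = 89 is actinium.

Ac-225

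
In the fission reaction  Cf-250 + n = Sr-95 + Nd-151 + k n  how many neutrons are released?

Conserve mass number: 251 = 95 + 151 + k, so k = 251 − 246 = 5.
Check atomic number: 98 = 38 + 60 + 0 = 98. ✓

5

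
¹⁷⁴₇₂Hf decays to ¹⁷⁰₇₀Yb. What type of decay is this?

alpha decay

ΔA = 170 − 174 = -4; ΔZ = 70 − 72 = -2.
A drops by 4 and Z drops by 2 — the signature of alpha emission.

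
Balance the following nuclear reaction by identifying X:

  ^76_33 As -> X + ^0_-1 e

Conserve mass number: 76 = A + 0, so A = 76.
Conserve atomic number: 33 = Z − 1, so Z = 34.
Z = 34 is selenium, so the species is ^76_34 Se.

Se-76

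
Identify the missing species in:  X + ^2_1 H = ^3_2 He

proton

Conserve mass number: A + 2 = 3, so A = 1.
Conserve atomic number: Z + 1 = 2, so Z = 1.
A = 1 and Z = 1 is ^1_1 H — a proton.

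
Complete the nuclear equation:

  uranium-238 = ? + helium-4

Conserve mass number: 238 = A + 4, so A = 234.
Conserve atomic number: 92 = Z + 2, so Z = 90.
Z = 90 is thorium, so the species is thorium-234.

Th-234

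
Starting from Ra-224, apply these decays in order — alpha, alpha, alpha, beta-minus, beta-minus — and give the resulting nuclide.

Start: (A, Z) = (224, 88).
After α: (220, 86).
After α: (216, 84).
After α: (212, 82).
After β⁻: (212, 83).
After β⁻: (212, 84).
Z = 84 is polonium.

Po-212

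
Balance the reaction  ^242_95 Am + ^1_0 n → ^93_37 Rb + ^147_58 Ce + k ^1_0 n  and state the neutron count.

Conserve mass number: 243 = 93 + 147 + k, so k = 243 − 240 = 3.
Check atomic number: 95 = 37 + 58 + 0 = 95. ✓

3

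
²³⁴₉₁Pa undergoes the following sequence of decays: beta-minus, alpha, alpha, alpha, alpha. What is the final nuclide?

Start: (A, Z) = (234, 91).
After β⁻: (234, 92).
After α: (230, 90).
After α: (226, 88).
After α: (222, 86).
After α: (218, 84).
Z = 84 is polonium.

Po-218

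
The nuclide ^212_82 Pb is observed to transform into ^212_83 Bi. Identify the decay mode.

beta-minus decay

ΔA = 212 − 212 = 0; ΔZ = 83 − 82 = +1.
A is unchanged and Z rises by 1 — a neutron has become a proton (β⁻ decay).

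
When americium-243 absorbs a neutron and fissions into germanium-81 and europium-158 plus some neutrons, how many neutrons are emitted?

5

Conserve mass number: 244 = 81 + 158 + k, so k = 244 − 239 = 5.
Check atomic number: 95 = 32 + 63 + 0 = 95. ✓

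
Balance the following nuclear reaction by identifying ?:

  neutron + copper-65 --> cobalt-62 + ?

alpha particle

Conserve mass number: 1 + 65 = 62 + A, so A = 4.
Conserve atomic number: 0 + 29 = 27 + Z, so Z = 2.
A = 4 and Z = 2 is helium-4 — an alpha particle.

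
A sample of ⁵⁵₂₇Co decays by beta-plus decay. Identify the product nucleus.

Beta-plus decay: mass number changes by +0, atomic number by -1.
A: 55 = 55; Z: 27 − 1 = 26.
Z = 26 is iron, so the daughter is ⁵⁵₂₆Fe.

Fe-55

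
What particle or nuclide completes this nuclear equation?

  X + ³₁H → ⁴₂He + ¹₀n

deuteron

Conserve mass number: A + 3 = 4 + 1, so A = 2.
Conserve atomic number: Z + 1 = 2 + 0, so Z = 1.
A = 2 and Z = 1 is ²₁H — a deuteron.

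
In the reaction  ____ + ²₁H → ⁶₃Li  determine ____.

Conserve mass number: A + 2 = 6, so A = 4.
Conserve atomic number: Z + 1 = 3, so Z = 2.
A = 4 and Z = 2 is ⁴₂He — an alpha particle.

alpha particle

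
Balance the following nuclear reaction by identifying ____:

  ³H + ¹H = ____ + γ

He-4

Conserve mass number: 3 + 1 = A + 0, so A = 4.
Conserve atomic number: 1 + 1 = Z + 0, so Z = 2.
A = 4 and Z = 2 is ⁴He — an alpha particle.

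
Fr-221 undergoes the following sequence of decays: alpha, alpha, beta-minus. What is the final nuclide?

Po-213

Start: (A, Z) = (221, 87).
After α: (217, 85).
After α: (213, 83).
After β⁻: (213, 84).
Z = 84 is polonium.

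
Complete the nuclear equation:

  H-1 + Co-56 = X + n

Conserve mass number: 1 + 56 = A + 1, so A = 56.
Conserve atomic number: 1 + 27 = Z + 0, so Z = 28.
Z = 28 is nickel, so the species is Ni-56.

Ni-56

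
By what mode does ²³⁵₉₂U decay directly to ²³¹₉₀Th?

ΔA = 231 − 235 = -4; ΔZ = 90 − 92 = -2.
A drops by 4 and Z drops by 2 — the signature of alpha emission.

alpha decay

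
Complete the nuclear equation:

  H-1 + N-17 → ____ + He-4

C-14

Conserve mass number: 1 + 17 = A + 4, so A = 14.
Conserve atomic number: 1 + 7 = Z + 2, so Z = 6.
Z = 6 is carbon, so the species is C-14.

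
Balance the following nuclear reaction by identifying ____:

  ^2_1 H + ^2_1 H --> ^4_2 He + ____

Conserve mass number: 2 + 2 = 4 + A, so A = 0.
Conserve atomic number: 1 + 1 = 2 + Z, so Z = 0.
A = 0 and Z = 0 is ^0_0 γ — a gamma ray.

gamma ray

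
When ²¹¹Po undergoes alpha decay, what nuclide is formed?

Pb-207

Alpha decay: mass number changes by -4, atomic number by -2.
A: 211 − 4 = 207; Z: 84 − 2 = 82.
Z = 82 is lead, so the daughter is ²⁰⁷Pb.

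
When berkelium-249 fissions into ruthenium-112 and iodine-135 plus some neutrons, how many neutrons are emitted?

Conserve mass number: 249 = 112 + 135 + k, so k = 249 − 247 = 2.
Check atomic number: 97 = 44 + 53 + 0 = 97. ✓

2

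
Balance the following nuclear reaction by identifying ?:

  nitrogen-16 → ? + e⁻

Conserve mass number: 16 = A + 0, so A = 16.
Conserve atomic number: 7 = Z − 1, so Z = 8.
Z = 8 is oxygen, so the species is oxygen-16.

O-16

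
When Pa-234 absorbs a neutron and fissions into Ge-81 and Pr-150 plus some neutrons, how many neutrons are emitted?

4

Conserve mass number: 235 = 81 + 150 + k, so k = 235 − 231 = 4.
Check atomic number: 91 = 32 + 59 + 0 = 91. ✓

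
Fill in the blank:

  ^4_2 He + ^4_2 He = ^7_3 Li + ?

proton

Conserve mass number: 4 + 4 = 7 + A, so A = 1.
Conserve atomic number: 2 + 2 = 3 + Z, so Z = 1.
A = 1 and Z = 1 is ^1_1 H — a proton.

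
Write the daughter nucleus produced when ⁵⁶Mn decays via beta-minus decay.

Fe-56

Beta-minus decay: mass number changes by +0, atomic number by +1.
A: 56 = 56; Z: 25 + 1 = 26.
Z = 26 is iron, so the daughter is ⁵⁶Fe.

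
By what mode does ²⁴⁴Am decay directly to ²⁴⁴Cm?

beta-minus decay

ΔA = 244 − 244 = 0; ΔZ = 96 − 95 = +1.
A is unchanged and Z rises by 1 — a neutron has become a proton (β⁻ decay).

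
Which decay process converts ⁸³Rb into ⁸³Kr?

ΔA = 83 − 83 = 0; ΔZ = 36 − 37 = -1.
A is unchanged and Z drops by 1 — a proton has become a neutron (β⁺ emission or electron capture).

beta-plus decay or electron capture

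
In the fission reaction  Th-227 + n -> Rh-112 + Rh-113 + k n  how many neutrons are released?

3

Conserve mass number: 228 = 112 + 113 + k, so k = 228 − 225 = 3.
Check atomic number: 90 = 45 + 45 + 0 = 90. ✓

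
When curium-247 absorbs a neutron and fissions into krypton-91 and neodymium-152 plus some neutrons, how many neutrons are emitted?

Conserve mass number: 248 = 91 + 152 + k, so k = 248 − 243 = 5.
Check atomic number: 96 = 36 + 60 + 0 = 96. ✓

5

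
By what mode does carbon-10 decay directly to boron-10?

beta-plus decay or electron capture

ΔA = 10 − 10 = 0; ΔZ = 5 − 6 = -1.
A is unchanged and Z drops by 1 — a proton has become a neutron (β⁺ emission or electron capture).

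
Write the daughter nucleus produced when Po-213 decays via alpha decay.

Pb-209

Alpha decay: mass number changes by -4, atomic number by -2.
A: 213 − 4 = 209; Z: 84 − 2 = 82.
Z = 82 is lead, so the daughter is Pb-209.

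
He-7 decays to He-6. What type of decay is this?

ΔA = 6 − 7 = -1; ΔZ = 2 − 2 = +0.
A drops by 1 with Z unchanged — a neutron was emitted.

neutron emission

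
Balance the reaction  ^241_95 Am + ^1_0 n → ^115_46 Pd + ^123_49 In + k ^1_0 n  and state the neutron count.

4

Conserve mass number: 242 = 115 + 123 + k, so k = 242 − 238 = 4.
Check atomic number: 95 = 46 + 49 + 0 = 95. ✓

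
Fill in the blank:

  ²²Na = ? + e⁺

Conserve mass number: 22 = A + 0, so A = 22.
Conserve atomic number: 11 = Z + 1, so Z = 10.
Z = 10 is neon, so the species is ²²Ne.

Ne-22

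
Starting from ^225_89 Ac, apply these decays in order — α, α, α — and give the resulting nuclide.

Start: (A, Z) = (225, 89).
After α: (221, 87).
After α: (217, 85).
After α: (213, 83).
Z = 83 is bismuth.

Bi-213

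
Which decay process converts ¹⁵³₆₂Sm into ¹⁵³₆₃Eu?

beta-minus decay

ΔA = 153 − 153 = 0; ΔZ = 63 − 62 = +1.
A is unchanged and Z rises by 1 — a neutron has become a proton (β⁻ decay).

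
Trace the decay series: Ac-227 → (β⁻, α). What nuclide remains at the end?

Ra-223

Start: (A, Z) = (227, 89).
After β⁻: (227, 90).
After α: (223, 88).
Z = 88 is radium.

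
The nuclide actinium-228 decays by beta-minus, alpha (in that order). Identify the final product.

Ra-224

Start: (A, Z) = (228, 89).
After β⁻: (228, 90).
After α: (224, 88).
Z = 88 is radium.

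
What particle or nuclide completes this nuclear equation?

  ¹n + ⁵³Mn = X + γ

Mn-54

Conserve mass number: 1 + 53 = A + 0, so A = 54.
Conserve atomic number: 0 + 25 = Z + 0, so Z = 25.
Z = 25 is manganese, so the species is ⁵⁴Mn.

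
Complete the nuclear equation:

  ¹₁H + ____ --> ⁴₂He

triton

Conserve mass number: 1 + A = 4, so A = 3.
Conserve atomic number: 1 + Z = 2, so Z = 1.
A = 3 and Z = 1 is ³₁H — a triton.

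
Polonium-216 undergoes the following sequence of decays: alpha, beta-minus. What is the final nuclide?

Start: (A, Z) = (216, 84).
After α: (212, 82).
After β⁻: (212, 83).
Z = 83 is bismuth.

Bi-212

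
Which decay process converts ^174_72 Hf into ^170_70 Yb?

ΔA = 170 − 174 = -4; ΔZ = 70 − 72 = -2.
A drops by 4 and Z drops by 2 — the signature of alpha emission.

alpha decay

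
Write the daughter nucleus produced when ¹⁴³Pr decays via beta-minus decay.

Nd-143

Beta-minus decay: mass number changes by +0, atomic number by +1.
A: 143 = 143; Z: 59 + 1 = 60.
Z = 60 is neodymium, so the daughter is ¹⁴³Nd.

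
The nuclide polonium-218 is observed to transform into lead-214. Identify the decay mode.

alpha decay

ΔA = 214 − 218 = -4; ΔZ = 82 − 84 = -2.
A drops by 4 and Z drops by 2 — the signature of alpha emission.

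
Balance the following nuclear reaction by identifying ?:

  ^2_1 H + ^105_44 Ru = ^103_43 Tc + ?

Conserve mass number: 2 + 105 = 103 + A, so A = 4.
Conserve atomic number: 1 + 44 = 43 + Z, so Z = 2.
A = 4 and Z = 2 is ^4_2 He — an alpha particle.

alpha particle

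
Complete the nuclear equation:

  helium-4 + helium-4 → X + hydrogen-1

Conserve mass number: 4 + 4 = A + 1, so A = 7.
Conserve atomic number: 2 + 2 = Z + 1, so Z = 3.
Z = 3 is lithium, so the species is lithium-7.

Li-7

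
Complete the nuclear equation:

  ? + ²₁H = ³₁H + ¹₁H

Conserve mass number: A + 2 = 3 + 1, so A = 2.
Conserve atomic number: Z + 1 = 1 + 1, so Z = 1.
A = 2 and Z = 1 is ²₁H — a deuteron.

deuteron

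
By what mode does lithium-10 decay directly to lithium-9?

neutron emission

ΔA = 9 − 10 = -1; ΔZ = 3 − 3 = +0.
A drops by 1 with Z unchanged — a neutron was emitted.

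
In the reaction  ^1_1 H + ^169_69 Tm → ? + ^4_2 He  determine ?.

Er-166

Conserve mass number: 1 + 169 = A + 4, so A = 166.
Conserve atomic number: 1 + 69 = Z + 2, so Z = 68.
Z = 68 is erbium, so the species is ^166_68 Er.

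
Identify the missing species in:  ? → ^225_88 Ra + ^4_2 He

Th-229

Conserve mass number: A = 225 + 4, so A = 229.
Conserve atomic number: Z = 88 + 2, so Z = 90.
Z = 90 is thorium, so the species is ^229_90 Th.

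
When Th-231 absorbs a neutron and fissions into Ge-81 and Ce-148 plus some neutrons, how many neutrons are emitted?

Conserve mass number: 232 = 81 + 148 + k, so k = 232 − 229 = 3.
Check atomic number: 90 = 32 + 58 + 0 = 90. ✓

3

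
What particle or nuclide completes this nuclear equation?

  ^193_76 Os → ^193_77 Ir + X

Conserve mass number: 193 = 193 + A, so A = 0.
Conserve atomic number: 76 = 77 + Z, so Z = -1.
A = 0 and Z = -1 is ^0_-1 e — a beta-minus particle.

beta-minus particle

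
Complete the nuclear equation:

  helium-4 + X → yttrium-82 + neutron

Rb-79

Conserve mass number: 4 + A = 82 + 1, so A = 79.
Conserve atomic number: 2 + Z = 39 + 0, so Z = 37.
Z = 37 is rubidium, so the species is rubidium-79.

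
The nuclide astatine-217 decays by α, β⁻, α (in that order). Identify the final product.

Start: (A, Z) = (217, 85).
After α: (213, 83).
After β⁻: (213, 84).
After α: (209, 82).
Z = 82 is lead.

Pb-209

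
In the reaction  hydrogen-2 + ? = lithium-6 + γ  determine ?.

Conserve mass number: 2 + A = 6 + 0, so A = 4.
Conserve atomic number: 1 + Z = 3 + 0, so Z = 2.
A = 4 and Z = 2 is helium-4 — an alpha particle.

alpha particle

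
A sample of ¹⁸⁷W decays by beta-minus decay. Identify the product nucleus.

Beta-minus decay: mass number changes by +0, atomic number by +1.
A: 187 = 187; Z: 74 + 1 = 75.
Z = 75 is rhenium, so the daughter is ¹⁸⁷Re.

Re-187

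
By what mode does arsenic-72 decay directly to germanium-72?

beta-plus decay or electron capture

ΔA = 72 − 72 = 0; ΔZ = 32 − 33 = -1.
A is unchanged and Z drops by 1 — a proton has become a neutron (β⁺ emission or electron capture).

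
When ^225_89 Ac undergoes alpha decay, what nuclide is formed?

Alpha decay: mass number changes by -4, atomic number by -2.
A: 225 − 4 = 221; Z: 89 − 2 = 87.
Z = 87 is francium, so the daughter is ^221_87 Fr.

Fr-221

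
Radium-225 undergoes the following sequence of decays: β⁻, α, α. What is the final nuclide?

At-217

Start: (A, Z) = (225, 88).
After β⁻: (225, 89).
After α: (221, 87).
After α: (217, 85).
Z = 85 is astatine.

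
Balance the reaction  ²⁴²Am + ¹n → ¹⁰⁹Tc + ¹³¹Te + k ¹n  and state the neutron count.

Conserve mass number: 243 = 109 + 131 + k, so k = 243 − 240 = 3.
Check atomic number: 95 = 43 + 52 + 0 = 95. ✓

3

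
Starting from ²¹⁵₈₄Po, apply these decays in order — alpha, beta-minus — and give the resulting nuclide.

Start: (A, Z) = (215, 84).
After α: (211, 82).
After β⁻: (211, 83).
Z = 83 is bismuth.

Bi-211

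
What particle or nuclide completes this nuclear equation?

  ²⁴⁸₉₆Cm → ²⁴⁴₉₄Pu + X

alpha particle

Conserve mass number: 248 = 244 + A, so A = 4.
Conserve atomic number: 96 = 94 + Z, so Z = 2.
A = 4 and Z = 2 is ⁴₂He — an alpha particle.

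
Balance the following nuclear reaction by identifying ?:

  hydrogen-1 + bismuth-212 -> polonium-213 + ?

Conserve mass number: 1 + 212 = 213 + A, so A = 0.
Conserve atomic number: 1 + 83 = 84 + Z, so Z = 0.
A = 0 and Z = 0 is γ — a gamma ray.

gamma ray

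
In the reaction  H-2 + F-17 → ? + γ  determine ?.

Ne-19

Conserve mass number: 2 + 17 = A + 0, so A = 19.
Conserve atomic number: 1 + 9 = Z + 0, so Z = 10.
Z = 10 is neon, so the species is Ne-19.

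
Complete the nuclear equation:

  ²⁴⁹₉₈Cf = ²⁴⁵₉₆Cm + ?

alpha particle

Conserve mass number: 249 = 245 + A, so A = 4.
Conserve atomic number: 98 = 96 + Z, so Z = 2.
A = 4 and Z = 2 is ⁴₂He — an alpha particle.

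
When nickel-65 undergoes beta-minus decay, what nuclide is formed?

Cu-65

Beta-minus decay: mass number changes by +0, atomic number by +1.
A: 65 = 65; Z: 28 + 1 = 29.
Z = 29 is copper, so the daughter is copper-65.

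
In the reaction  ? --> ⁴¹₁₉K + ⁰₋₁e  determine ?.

Conserve mass number: A = 41 + 0, so A = 41.
Conserve atomic number: Z = 19 − 1, so Z = 18.
Z = 18 is argon, so the species is ⁴¹₁₈Ar.

Ar-41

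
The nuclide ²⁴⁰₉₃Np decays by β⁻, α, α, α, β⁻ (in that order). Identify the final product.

Ac-228

Start: (A, Z) = (240, 93).
After β⁻: (240, 94).
After α: (236, 92).
After α: (232, 90).
After α: (228, 88).
After β⁻: (228, 89).
Z = 89 is actinium.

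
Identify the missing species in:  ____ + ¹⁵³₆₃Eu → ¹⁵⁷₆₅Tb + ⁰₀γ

alpha particle

Conserve mass number: A + 153 = 157 + 0, so A = 4.
Conserve atomic number: Z + 63 = 65 + 0, so Z = 2.
A = 4 and Z = 2 is ⁴₂He — an alpha particle.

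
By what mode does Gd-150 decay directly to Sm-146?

ΔA = 146 − 150 = -4; ΔZ = 62 − 64 = -2.
A drops by 4 and Z drops by 2 — the signature of alpha emission.

alpha decay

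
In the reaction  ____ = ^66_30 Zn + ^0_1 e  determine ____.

Conserve mass number: A = 66 + 0, so A = 66.
Conserve atomic number: Z = 30 + 1, so Z = 31.
Z = 31 is gallium, so the species is ^66_31 Ga.

Ga-66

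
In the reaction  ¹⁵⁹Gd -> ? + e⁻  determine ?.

Tb-159

Conserve mass number: 159 = A + 0, so A = 159.
Conserve atomic number: 64 = Z − 1, so Z = 65.
Z = 65 is terbium, so the species is ¹⁵⁹Tb.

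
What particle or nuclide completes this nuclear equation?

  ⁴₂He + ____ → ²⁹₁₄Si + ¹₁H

Al-26

Conserve mass number: 4 + A = 29 + 1, so A = 26.
Conserve atomic number: 2 + Z = 14 + 1, so Z = 13.
Z = 13 is aluminium, so the species is ²⁶₁₃Al.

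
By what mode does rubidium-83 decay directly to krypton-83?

ΔA = 83 − 83 = 0; ΔZ = 36 − 37 = -1.
A is unchanged and Z drops by 1 — a proton has become a neutron (β⁺ emission or electron capture).

beta-plus decay or electron capture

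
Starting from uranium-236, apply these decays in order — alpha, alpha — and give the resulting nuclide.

Ra-228

Start: (A, Z) = (236, 92).
After α: (232, 90).
After α: (228, 88).
Z = 88 is radium.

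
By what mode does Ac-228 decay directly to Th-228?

beta-minus decay

ΔA = 228 − 228 = 0; ΔZ = 90 − 89 = +1.
A is unchanged and Z rises by 1 — a neutron has become a proton (β⁻ decay).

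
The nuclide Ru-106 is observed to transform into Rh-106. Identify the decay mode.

ΔA = 106 − 106 = 0; ΔZ = 45 − 44 = +1.
A is unchanged and Z rises by 1 — a neutron has become a proton (β⁻ decay).

beta-minus decay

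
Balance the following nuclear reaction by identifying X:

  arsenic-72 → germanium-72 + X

positron

Conserve mass number: 72 = 72 + A, so A = 0.
Conserve atomic number: 33 = 32 + Z, so Z = 1.
A = 0 and Z = 1 is e⁺ — a positron.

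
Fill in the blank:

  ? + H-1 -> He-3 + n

Conserve mass number: A + 1 = 3 + 1, so A = 3.
Conserve atomic number: Z + 1 = 2 + 0, so Z = 1.
A = 3 and Z = 1 is H-3 — a triton.

triton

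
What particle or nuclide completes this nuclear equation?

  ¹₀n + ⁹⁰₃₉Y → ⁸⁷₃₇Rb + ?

alpha particle

Conserve mass number: 1 + 90 = 87 + A, so A = 4.
Conserve atomic number: 0 + 39 = 37 + Z, so Z = 2.
A = 4 and Z = 2 is ⁴₂He — an alpha particle.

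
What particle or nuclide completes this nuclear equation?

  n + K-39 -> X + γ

Conserve mass number: 1 + 39 = A + 0, so A = 40.
Conserve atomic number: 0 + 19 = Z + 0, so Z = 19.
Z = 19 is potassium, so the species is K-40.

K-40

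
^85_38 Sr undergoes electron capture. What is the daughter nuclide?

Rb-85

Electron capture: mass number changes by +0, atomic number by -1.
A: 85 = 85; Z: 38 − 1 = 37.
Z = 37 is rubidium, so the daughter is ^85_37 Rb.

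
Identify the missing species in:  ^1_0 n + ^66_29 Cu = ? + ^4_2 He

Conserve mass number: 1 + 66 = A + 4, so A = 63.
Conserve atomic number: 0 + 29 = Z + 2, so Z = 27.
Z = 27 is cobalt, so the species is ^63_27 Co.

Co-63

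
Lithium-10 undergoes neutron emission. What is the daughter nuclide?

Li-9

Neutron emission: mass number changes by -1, atomic number by +0.
A: 10 − 1 = 9; Z: 3 = 3.
Z = 3 is lithium, so the daughter is lithium-9.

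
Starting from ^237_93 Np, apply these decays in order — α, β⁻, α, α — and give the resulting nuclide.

Start: (A, Z) = (237, 93).
After α: (233, 91).
After β⁻: (233, 92).
After α: (229, 90).
After α: (225, 88).
Z = 88 is radium.

Ra-225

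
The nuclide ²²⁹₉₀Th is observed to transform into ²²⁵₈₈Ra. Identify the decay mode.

ΔA = 225 − 229 = -4; ΔZ = 88 − 90 = -2.
A drops by 4 and Z drops by 2 — the signature of alpha emission.

alpha decay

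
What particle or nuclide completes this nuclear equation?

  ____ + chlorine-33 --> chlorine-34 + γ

neutron

Conserve mass number: A + 33 = 34 + 0, so A = 1.
Conserve atomic number: Z + 17 = 17 + 0, so Z = 0.
A = 1 and Z = 0 is neutron — a neutron.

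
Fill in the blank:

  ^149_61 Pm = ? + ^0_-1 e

Sm-149

Conserve mass number: 149 = A + 0, so A = 149.
Conserve atomic number: 61 = Z − 1, so Z = 62.
Z = 62 is samarium, so the species is ^149_62 Sm.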